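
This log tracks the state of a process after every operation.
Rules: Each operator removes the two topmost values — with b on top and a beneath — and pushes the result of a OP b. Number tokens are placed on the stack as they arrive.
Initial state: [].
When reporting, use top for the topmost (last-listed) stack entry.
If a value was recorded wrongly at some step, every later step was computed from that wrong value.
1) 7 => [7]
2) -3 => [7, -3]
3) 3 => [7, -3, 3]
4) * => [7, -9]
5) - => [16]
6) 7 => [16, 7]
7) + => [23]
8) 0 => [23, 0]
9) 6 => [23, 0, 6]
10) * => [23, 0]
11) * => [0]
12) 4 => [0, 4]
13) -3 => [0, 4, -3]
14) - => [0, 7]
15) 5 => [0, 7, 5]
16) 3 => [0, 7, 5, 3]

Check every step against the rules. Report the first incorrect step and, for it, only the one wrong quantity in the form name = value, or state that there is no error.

step 1: push 7: top = 7 -> confirmed correct
step 2: push -3: top = -3 -> agrees with the log
step 3: push 3: top = 3 -> confirmed correct
step 4: -3 * 3 = -9 -> agrees with the log
step 5: 7 - -9 = 16 -> in agreement
step 6: push 7: top = 7 -> same as recorded
step 7: 16 + 7 = 23 -> consistent with the log
step 8: push 0: top = 0 -> agrees with the log
step 9: push 6: top = 6 -> verified
step 10: 0 * 6 = 0 -> checks out
step 11: 23 * 0 = 0 -> confirmed correct
step 12: push 4: top = 4 -> no discrepancy
step 13: push -3: top = -3 -> same as recorded
step 14: 4 - -3 = 7 -> checks out
step 15: push 5: top = 5 -> verified
step 16: push 3: top = 3 -> in agreement
Each recorded entry agrees with the recomputation.

no error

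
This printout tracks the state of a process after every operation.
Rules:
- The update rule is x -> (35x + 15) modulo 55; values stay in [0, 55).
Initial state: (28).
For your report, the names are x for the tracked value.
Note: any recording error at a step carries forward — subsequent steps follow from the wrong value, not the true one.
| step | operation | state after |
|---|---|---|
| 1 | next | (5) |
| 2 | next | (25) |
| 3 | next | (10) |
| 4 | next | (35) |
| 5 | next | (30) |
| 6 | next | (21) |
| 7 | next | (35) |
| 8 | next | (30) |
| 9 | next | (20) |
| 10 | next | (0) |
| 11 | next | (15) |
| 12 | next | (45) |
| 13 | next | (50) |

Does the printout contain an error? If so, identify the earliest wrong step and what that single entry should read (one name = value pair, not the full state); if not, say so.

step 6, x = 20

1. x = (35*28 + 15) mod 55 = 5 (in agreement)
2. x = (35*5 + 15) mod 55 = 25 (verified)
3. x = (35*25 + 15) mod 55 = 10 (confirmed correct)
4. x = (35*10 + 15) mod 55 = 35 (checks out)
5. x = (35*35 + 15) mod 55 = 30 (exactly as logged)
6. x = (35*30 + 15) mod 55 = 20 (the printout disagrees here)
The earliest wrong entry is at step 6: it should read x = 20.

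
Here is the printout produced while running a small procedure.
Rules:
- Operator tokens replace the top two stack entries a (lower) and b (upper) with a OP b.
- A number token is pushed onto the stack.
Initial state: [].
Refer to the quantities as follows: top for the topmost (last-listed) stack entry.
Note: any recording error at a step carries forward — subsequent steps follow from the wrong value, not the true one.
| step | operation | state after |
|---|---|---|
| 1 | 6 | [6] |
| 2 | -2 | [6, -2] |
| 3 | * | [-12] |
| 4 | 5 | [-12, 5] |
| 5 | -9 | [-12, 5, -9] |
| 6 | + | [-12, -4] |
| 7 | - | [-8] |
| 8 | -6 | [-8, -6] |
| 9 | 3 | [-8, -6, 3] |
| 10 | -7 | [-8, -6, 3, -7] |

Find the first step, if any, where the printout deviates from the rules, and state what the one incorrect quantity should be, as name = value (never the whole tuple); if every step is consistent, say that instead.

no error

Recomputing the run from the initial state:
step 1: [6]
step 2: [6, -2]
step 3: [-12]
step 4: [-12, 5]
step 5: [-12, 5, -9]
step 6: [-12, -4]
step 7: [-8]
step 8: [-8, -6]
step 9: [-8, -6, 3]
step 10: [-8, -6, 3, -7]
This matches the printout at every step.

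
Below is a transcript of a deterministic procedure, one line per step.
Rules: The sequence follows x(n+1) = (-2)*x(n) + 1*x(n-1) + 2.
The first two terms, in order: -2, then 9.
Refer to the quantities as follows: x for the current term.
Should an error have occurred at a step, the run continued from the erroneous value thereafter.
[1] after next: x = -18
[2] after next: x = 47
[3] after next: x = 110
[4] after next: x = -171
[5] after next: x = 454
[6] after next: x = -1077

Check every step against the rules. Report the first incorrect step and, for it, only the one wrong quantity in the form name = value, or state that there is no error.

Recomputing the run from the initial state:
step 1: x = -18
step 2: x = 47
step 3: x = -110
step 4: x = 269
step 5: x = -646
step 6: x = 1563
The first disagreement with the transcript is at step 3, where the value should be x = -110.

step 3, x = -110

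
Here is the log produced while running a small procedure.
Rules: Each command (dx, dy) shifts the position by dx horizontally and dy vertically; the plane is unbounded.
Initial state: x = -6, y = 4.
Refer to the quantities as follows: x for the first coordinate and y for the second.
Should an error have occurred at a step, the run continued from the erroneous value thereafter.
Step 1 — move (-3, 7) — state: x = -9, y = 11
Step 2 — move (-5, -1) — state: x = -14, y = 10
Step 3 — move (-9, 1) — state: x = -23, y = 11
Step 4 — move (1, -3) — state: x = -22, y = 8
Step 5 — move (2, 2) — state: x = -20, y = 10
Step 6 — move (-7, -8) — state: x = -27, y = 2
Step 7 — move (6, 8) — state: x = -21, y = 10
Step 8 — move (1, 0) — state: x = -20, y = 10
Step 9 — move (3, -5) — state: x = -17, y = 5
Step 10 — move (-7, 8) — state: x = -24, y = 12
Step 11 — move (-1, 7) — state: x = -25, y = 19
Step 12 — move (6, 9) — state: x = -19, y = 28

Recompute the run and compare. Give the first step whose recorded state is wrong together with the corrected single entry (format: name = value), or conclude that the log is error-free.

Step 1: x = -6 + (-3) = -9, y = 4 + (7) = 11 — agrees with the log.
Step 2: x = -9 + (-5) = -14, y = 11 + (-1) = 10 — agrees with the log.
Step 3: x = -14 + (-9) = -23, y = 10 + (1) = 11 — confirmed correct.
Step 4: x = -23 + (1) = -22, y = 11 + (-3) = 8 — agrees with the log.
Step 5: x = -22 + (2) = -20, y = 8 + (2) = 10 — checks out.
Step 6: x = -20 + (-7) = -27, y = 10 + (-8) = 2 — no discrepancy.
Step 7: x = -27 + (6) = -21, y = 2 + (8) = 10 — no discrepancy.
Step 8: x = -21 + (1) = -20, y = 10 + (0) = 10 — confirmed correct.
Step 9: x = -20 + (3) = -17, y = 10 + (-5) = 5 — in agreement.
Step 10: x = -17 + (-7) = -24, y = 5 + (8) = 13 — first mismatch against the log.
So the first discrepancy is step 10, where the right value is y = 13.

step 10, y = 13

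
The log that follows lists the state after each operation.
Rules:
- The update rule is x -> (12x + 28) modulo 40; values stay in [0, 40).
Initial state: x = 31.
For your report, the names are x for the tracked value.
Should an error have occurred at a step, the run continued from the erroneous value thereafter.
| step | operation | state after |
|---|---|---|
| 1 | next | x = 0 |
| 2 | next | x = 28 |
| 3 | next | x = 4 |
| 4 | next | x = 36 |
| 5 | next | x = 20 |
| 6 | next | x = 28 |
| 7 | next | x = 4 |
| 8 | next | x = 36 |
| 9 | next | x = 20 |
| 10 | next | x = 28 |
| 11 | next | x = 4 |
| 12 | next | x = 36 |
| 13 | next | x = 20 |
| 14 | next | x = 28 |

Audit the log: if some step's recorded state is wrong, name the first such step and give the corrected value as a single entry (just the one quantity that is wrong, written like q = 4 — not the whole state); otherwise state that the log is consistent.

Recomputing the run from the initial state:
step 1: x = 0
step 2: x = 28
step 3: x = 4
step 4: x = 36
step 5: x = 20
step 6: x = 28
step 7: x = 4
step 8: x = 36
step 9: x = 20
step 10: x = 28
step 11: x = 4
step 12: x = 36
step 13: x = 20
step 14: x = 28
This matches the log at every step.

no error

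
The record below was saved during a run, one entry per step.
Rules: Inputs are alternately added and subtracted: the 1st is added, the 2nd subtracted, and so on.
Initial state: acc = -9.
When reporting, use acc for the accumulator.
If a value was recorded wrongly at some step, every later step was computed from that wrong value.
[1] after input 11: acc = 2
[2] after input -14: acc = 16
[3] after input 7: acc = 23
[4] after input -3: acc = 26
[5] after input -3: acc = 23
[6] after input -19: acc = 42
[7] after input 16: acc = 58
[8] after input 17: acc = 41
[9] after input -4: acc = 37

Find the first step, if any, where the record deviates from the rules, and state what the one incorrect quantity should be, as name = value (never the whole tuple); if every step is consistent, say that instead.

Step 1: acc = -9 + 11 = 2 — no discrepancy.
Step 2: acc = 2 - -14 = 16 — in agreement.
Step 3: acc = 16 + 7 = 23 — no discrepancy.
Step 4: acc = 23 - -3 = 26 — in agreement.
Step 5: acc = 26 + -3 = 23 — same as recorded.
Step 6: acc = 23 - -19 = 42 — same as recorded.
Step 7: acc = 42 + 16 = 58 — no discrepancy.
Step 8: acc = 58 - 17 = 41 — consistent with the record.
Step 9: acc = 41 + -4 = 37 — exactly as logged.
Nothing is out of place; the run is error-free.

no error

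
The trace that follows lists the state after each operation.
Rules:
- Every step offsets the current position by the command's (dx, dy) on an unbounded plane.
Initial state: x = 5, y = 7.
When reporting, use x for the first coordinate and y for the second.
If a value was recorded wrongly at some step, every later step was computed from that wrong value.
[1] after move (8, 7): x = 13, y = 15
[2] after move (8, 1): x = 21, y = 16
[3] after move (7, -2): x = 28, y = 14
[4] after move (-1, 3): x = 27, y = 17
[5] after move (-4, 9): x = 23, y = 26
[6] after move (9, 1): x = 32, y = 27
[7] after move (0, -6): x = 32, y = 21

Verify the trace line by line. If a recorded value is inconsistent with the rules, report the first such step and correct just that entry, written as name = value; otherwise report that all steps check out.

step 1, y = 14

Step 1: x = 5 + (8) = 13, y = 7 + (7) = 14 — first mismatch against the trace.
Conclusion: step 1 carries the first error; the entry should be y = 14.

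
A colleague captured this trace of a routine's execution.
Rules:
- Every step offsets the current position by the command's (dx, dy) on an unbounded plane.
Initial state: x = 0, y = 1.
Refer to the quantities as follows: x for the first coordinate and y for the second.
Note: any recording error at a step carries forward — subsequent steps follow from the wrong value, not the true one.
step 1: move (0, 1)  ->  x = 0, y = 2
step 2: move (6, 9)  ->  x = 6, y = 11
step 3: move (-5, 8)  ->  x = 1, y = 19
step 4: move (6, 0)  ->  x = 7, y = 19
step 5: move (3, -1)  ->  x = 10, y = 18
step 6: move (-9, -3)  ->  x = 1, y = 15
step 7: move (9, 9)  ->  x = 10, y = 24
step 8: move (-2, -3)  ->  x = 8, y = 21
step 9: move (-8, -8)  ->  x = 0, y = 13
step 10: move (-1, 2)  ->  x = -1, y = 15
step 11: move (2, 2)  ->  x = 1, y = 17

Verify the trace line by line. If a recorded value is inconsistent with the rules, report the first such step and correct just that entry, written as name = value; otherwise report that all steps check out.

no error

Step 1: x = 0 + (0) = 0, y = 1 + (1) = 2 — exactly as logged.
Step 2: x = 0 + (6) = 6, y = 2 + (9) = 11 — agrees with the trace.
Step 3: x = 6 + (-5) = 1, y = 11 + (8) = 19 — consistent with the trace.
Step 4: x = 1 + (6) = 7, y = 19 + (0) = 19 — agrees with the trace.
Step 5: x = 7 + (3) = 10, y = 19 + (-1) = 18 — exactly as logged.
Step 6: x = 10 + (-9) = 1, y = 18 + (-3) = 15 — in agreement.
Step 7: x = 1 + (9) = 10, y = 15 + (9) = 24 — agrees with the trace.
Step 8: x = 10 + (-2) = 8, y = 24 + (-3) = 21 — confirmed correct.
Step 9: x = 8 + (-8) = 0, y = 21 + (-8) = 13 — matches.
Step 10: x = 0 + (-1) = -1, y = 13 + (2) = 15 — consistent with the trace.
Step 11: x = -1 + (2) = 1, y = 15 + (2) = 17 — in agreement.
No step deviates from the rules.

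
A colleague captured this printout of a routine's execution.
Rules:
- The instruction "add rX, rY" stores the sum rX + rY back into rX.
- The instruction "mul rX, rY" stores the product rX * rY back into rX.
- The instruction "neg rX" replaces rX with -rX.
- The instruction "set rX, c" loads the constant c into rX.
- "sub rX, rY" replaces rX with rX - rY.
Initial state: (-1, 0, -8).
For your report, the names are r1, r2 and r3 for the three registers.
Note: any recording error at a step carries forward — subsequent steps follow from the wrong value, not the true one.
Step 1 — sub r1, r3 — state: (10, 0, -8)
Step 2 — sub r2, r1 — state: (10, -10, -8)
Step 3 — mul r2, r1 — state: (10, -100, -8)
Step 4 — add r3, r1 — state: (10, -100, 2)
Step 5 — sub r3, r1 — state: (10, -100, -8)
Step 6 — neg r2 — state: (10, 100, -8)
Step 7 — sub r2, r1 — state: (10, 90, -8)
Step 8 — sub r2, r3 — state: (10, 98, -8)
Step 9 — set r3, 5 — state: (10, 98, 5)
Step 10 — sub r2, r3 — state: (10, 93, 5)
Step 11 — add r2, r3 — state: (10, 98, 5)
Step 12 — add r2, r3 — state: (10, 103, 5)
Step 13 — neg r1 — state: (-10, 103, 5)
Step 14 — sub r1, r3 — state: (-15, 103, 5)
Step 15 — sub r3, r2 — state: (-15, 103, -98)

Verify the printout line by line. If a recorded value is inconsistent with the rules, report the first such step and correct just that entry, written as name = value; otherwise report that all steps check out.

1. r1 = -1 - -8 = 7 (not what was recorded)
First incorrect step: 1; the correct value is r1 = 7.

step 1, r1 = 7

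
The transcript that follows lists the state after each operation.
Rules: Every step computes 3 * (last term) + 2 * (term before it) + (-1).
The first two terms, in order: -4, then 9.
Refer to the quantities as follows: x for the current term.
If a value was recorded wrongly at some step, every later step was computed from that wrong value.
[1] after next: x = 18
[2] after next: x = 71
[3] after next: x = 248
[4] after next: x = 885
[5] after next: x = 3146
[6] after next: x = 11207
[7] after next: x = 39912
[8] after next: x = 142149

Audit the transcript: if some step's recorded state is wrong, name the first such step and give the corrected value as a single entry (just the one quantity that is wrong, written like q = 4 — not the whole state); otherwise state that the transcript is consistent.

step 5, x = 3150

1. x = 3*(9) + (2)*(-4) + (-1) = 18 (in agreement)
2. x = 3*(18) + (2)*(9) + (-1) = 71 (verified)
3. x = 3*(71) + (2)*(18) + (-1) = 248 (matches)
4. x = 3*(248) + (2)*(71) + (-1) = 885 (agrees with the transcript)
5. x = 3*(885) + (2)*(248) + (-1) = 3150 (not what was recorded)
First incorrect step: 5; the correct value is x = 3150.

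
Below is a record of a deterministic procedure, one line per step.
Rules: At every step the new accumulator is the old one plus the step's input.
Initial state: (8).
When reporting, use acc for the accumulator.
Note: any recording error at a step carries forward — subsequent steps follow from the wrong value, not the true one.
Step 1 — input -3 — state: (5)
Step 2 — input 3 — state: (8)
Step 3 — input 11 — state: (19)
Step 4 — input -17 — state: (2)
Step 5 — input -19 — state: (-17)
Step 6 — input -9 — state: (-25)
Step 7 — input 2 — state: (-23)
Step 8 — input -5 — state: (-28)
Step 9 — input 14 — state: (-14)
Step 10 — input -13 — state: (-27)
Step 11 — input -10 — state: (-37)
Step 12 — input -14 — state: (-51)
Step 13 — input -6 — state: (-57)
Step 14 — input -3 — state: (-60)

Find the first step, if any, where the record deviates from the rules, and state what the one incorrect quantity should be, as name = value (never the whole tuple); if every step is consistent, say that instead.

step 6, acc = -26

Step 1: acc = 8 + -3 = 5 — no discrepancy.
Step 2: acc = 5 + 3 = 8 — matches.
Step 3: acc = 8 + 11 = 19 — confirmed correct.
Step 4: acc = 19 + -17 = 2 — consistent with the record.
Step 5: acc = 2 + -19 = -17 — exactly as logged.
Step 6: acc = -17 + -9 = -26 — not what was recorded.
So the first discrepancy is step 6, where the right value is acc = -26.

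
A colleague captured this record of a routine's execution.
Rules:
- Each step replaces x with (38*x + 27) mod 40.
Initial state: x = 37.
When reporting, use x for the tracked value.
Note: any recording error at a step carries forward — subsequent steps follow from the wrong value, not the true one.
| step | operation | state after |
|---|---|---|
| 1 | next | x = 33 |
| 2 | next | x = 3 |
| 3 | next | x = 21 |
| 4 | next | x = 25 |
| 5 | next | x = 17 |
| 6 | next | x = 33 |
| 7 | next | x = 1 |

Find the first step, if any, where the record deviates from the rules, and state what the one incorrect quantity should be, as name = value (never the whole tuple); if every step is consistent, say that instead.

step 2, x = 1

Recomputing the run from the initial state:
step 1: x = 33
step 2: x = 1
step 3: x = 25
step 4: x = 17
step 5: x = 33
step 6: x = 1
step 7: x = 25
The first disagreement with the record is at step 2, where the value should be x = 1.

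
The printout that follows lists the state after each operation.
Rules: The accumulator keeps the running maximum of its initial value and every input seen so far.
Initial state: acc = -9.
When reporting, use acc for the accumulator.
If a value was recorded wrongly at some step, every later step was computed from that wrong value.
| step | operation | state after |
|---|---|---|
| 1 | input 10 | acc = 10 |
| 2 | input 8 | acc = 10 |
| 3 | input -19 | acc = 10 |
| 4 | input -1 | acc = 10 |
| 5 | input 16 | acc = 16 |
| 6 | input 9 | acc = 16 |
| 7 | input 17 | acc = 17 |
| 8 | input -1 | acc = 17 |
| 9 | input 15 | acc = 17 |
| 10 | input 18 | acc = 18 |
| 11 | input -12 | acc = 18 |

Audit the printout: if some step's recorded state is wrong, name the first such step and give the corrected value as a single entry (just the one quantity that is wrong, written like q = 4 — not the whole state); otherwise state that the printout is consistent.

Step 1: acc = max(-9, 10) = 10 — no discrepancy.
Step 2: acc = max(10, 8) = 10 — confirmed correct.
Step 3: acc = max(10, -19) = 10 — in agreement.
Step 4: acc = max(10, -1) = 10 — in agreement.
Step 5: acc = max(10, 16) = 16 — matches.
Step 6: acc = max(16, 9) = 16 — same as recorded.
Step 7: acc = max(16, 17) = 17 — consistent with the printout.
Step 8: acc = max(17, -1) = 17 — checks out.
Step 9: acc = max(17, 15) = 17 — no discrepancy.
Step 10: acc = max(17, 18) = 18 — in agreement.
Step 11: acc = max(18, -12) = 18 — exactly as logged.
All entries verified; no error found.

no error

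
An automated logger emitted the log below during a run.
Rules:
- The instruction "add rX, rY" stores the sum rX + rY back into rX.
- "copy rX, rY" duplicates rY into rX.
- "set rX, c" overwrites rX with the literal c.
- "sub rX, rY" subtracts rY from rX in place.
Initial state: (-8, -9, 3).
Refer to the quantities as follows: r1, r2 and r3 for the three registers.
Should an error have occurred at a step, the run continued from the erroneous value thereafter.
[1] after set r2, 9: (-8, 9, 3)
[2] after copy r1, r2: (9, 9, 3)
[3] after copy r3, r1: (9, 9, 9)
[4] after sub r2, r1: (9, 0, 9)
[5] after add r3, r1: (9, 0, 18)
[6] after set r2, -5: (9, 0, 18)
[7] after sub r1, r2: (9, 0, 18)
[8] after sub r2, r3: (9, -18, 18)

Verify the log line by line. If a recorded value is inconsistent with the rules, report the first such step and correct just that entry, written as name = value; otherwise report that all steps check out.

step 6, r2 = -5

step 1: r2 = 9 -> matches
step 2: r1 = 9 -> no discrepancy
step 3: r3 = 9 -> consistent with the log
step 4: r2 = 9 - 9 = 0 -> consistent with the log
step 5: r3 = 9 + 9 = 18 -> exactly as logged
step 6: r2 = -5 -> not what was recorded
The audit stops at step 6: the recorded entry is wrong and should be r2 = -5.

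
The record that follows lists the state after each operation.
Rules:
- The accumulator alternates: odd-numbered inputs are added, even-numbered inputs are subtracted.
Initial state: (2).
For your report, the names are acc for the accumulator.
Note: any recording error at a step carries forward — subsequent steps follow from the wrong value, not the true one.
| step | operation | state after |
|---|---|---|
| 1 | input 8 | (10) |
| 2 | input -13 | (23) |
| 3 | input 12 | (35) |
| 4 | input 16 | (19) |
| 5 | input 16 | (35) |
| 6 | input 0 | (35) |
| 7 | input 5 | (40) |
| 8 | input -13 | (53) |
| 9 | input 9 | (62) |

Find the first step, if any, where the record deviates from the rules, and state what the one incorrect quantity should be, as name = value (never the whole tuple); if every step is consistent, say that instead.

no error

Step 1: acc = 2 + 8 = 10 — confirmed correct.
Step 2: acc = 10 - -13 = 23 — agrees with the record.
Step 3: acc = 23 + 12 = 35 — consistent with the record.
Step 4: acc = 35 - 16 = 19 — in agreement.
Step 5: acc = 19 + 16 = 35 — confirmed correct.
Step 6: acc = 35 - 0 = 35 — checks out.
Step 7: acc = 35 + 5 = 40 — confirmed correct.
Step 8: acc = 40 - -13 = 53 — agrees with the record.
Step 9: acc = 53 + 9 = 62 — no discrepancy.
The recomputation confirms every line.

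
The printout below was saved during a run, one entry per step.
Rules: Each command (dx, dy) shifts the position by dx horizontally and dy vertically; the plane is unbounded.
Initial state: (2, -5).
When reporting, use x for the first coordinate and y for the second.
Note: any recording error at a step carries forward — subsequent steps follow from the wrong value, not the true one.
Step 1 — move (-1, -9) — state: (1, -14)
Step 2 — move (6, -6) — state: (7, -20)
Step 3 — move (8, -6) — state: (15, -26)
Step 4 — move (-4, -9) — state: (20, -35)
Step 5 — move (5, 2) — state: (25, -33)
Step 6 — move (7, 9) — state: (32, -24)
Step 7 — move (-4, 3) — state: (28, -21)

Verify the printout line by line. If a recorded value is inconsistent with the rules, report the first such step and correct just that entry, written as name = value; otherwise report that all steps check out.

Recomputing the run from the initial state:
step 1: x = 1, y = -14
step 2: x = 7, y = -20
step 3: x = 15, y = -26
step 4: x = 11, y = -35
step 5: x = 16, y = -33
step 6: x = 23, y = -24
step 7: x = 19, y = -21
The first disagreement with the printout is at step 4, where the value should be x = 11.

step 4, x = 11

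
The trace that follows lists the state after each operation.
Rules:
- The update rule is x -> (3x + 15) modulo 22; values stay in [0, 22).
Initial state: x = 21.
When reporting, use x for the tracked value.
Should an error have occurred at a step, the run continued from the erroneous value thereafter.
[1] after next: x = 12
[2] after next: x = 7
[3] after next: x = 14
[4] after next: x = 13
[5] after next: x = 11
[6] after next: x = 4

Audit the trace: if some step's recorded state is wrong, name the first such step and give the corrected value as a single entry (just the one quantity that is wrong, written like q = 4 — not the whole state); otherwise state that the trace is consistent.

step 5, x = 10

Step 1: x = (3*21 + 15) mod 22 = 12 — same as recorded.
Step 2: x = (3*12 + 15) mod 22 = 7 — same as recorded.
Step 3: x = (3*7 + 15) mod 22 = 14 — checks out.
Step 4: x = (3*14 + 15) mod 22 = 13 — matches.
Step 5: x = (3*13 + 15) mod 22 = 10 — the trace has a different value.
Step 5 is the first one off; corrected, x = 10.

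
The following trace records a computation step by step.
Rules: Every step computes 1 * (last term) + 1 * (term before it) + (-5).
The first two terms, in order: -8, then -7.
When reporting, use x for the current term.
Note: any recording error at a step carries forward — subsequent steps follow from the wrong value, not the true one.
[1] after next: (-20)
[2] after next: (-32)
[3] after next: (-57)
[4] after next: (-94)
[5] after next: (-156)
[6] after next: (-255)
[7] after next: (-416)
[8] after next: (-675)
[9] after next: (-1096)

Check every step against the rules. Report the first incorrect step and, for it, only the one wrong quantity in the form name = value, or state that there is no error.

step 8, x = -676

Recomputing the run from the initial state:
step 1: x = -20
step 2: x = -32
step 3: x = -57
step 4: x = -94
step 5: x = -156
step 6: x = -255
step 7: x = -416
step 8: x = -676
step 9: x = -1097
The first disagreement with the trace is at step 8, where the value should be x = -676.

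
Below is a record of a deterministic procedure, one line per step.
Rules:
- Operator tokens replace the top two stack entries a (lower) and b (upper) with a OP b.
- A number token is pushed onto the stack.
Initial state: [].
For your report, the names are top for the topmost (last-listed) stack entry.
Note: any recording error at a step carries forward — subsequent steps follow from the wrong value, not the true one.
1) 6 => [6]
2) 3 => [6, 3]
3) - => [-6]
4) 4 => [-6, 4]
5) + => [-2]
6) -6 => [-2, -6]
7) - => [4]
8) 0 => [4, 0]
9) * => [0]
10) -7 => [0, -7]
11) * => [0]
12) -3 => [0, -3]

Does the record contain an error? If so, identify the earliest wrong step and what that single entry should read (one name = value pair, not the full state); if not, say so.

Step 1: push 6: top = 6 — exactly as logged.
Step 2: push 3: top = 3 — consistent with the record.
Step 3: 6 - 3 = 3 — not what was recorded.
The audit stops at step 3: the recorded entry is wrong and should be top = 3.

step 3, top = 3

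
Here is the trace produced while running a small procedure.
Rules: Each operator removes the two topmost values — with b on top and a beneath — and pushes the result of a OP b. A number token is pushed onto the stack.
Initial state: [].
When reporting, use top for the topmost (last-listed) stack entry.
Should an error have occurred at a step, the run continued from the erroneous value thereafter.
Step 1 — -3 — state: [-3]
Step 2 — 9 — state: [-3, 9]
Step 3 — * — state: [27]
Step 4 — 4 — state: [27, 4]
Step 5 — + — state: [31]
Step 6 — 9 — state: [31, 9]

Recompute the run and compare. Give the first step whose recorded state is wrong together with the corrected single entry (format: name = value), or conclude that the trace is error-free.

step 3, top = -27

1. push -3: top = -3 (checks out)
2. push 9: top = 9 (in agreement)
3. -3 * 9 = -27 (the recorded entry deviates here)
Conclusion: step 3 carries the first error; the entry should be top = -27.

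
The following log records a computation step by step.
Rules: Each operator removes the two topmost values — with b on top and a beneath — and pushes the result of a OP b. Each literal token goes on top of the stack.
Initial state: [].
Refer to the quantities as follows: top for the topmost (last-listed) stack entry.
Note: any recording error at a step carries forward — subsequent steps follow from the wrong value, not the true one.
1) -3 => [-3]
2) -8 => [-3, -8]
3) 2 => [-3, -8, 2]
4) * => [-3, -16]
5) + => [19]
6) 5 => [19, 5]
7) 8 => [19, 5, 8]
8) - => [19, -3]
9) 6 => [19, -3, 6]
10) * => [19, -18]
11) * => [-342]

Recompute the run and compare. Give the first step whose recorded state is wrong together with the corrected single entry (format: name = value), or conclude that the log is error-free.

step 5, top = -19

Recomputing the run from the initial state:
step 1: [-3]
step 2: [-3, -8]
step 3: [-3, -8, 2]
step 4: [-3, -16]
step 5: [-19]
step 6: [-19, 5]
step 7: [-19, 5, 8]
step 8: [-19, -3]
step 9: [-19, -3, 6]
step 10: [-19, -18]
step 11: [342]
The first disagreement with the log is at step 5, where the value should be top = -19.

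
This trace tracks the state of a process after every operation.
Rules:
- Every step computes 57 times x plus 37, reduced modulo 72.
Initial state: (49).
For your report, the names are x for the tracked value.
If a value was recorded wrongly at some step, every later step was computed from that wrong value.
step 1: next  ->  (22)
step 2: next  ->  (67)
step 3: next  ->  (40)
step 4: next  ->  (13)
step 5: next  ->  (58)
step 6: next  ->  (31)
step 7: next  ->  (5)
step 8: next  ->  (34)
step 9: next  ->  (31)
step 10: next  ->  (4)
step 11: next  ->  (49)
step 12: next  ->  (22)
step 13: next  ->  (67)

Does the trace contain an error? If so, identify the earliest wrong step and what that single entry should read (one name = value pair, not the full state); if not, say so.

Recomputing the run from the initial state:
step 1: x = 22
step 2: x = 67
step 3: x = 40
step 4: x = 13
step 5: x = 58
step 6: x = 31
step 7: x = 4
step 8: x = 49
step 9: x = 22
step 10: x = 67
step 11: x = 40
step 12: x = 13
step 13: x = 58
The first disagreement with the trace is at step 7, where the value should be x = 4.

step 7, x = 4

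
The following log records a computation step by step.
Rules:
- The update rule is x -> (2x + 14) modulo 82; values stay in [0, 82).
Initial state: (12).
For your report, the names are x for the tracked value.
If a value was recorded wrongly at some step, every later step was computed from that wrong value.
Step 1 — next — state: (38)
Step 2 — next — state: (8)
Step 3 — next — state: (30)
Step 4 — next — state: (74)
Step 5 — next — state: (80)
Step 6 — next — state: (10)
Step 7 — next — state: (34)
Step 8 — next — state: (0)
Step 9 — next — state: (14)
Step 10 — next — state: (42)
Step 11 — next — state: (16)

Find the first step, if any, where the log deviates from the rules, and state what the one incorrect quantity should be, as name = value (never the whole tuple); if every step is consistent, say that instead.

step 1: x = (2*12 + 14) mod 82 = 38 -> checks out
step 2: x = (2*38 + 14) mod 82 = 8 -> exactly as logged
step 3: x = (2*8 + 14) mod 82 = 30 -> checks out
step 4: x = (2*30 + 14) mod 82 = 74 -> consistent with the log
step 5: x = (2*74 + 14) mod 82 = 80 -> agrees with the log
step 6: x = (2*80 + 14) mod 82 = 10 -> checks out
step 7: x = (2*10 + 14) mod 82 = 34 -> agrees with the log
step 8: x = (2*34 + 14) mod 82 = 0 -> same as recorded
step 9: x = (2*0 + 14) mod 82 = 14 -> in agreement
step 10: x = (2*14 + 14) mod 82 = 42 -> same as recorded
step 11: x = (2*42 + 14) mod 82 = 16 -> exactly as logged
No step deviates from the rules.

no error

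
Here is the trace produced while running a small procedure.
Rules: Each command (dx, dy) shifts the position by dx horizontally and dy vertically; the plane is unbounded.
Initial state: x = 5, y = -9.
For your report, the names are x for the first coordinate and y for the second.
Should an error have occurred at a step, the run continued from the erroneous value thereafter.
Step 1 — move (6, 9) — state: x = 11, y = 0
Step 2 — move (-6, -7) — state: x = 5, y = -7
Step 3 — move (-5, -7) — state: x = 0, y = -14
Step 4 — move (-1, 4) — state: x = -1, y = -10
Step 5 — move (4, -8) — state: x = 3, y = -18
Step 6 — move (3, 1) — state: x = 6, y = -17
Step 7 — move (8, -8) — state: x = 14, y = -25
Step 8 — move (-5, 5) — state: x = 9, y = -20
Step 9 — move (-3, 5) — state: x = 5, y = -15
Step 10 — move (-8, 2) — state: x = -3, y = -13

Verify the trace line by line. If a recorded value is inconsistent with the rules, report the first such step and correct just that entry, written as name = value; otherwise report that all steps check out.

Recomputing the run from the initial state:
step 1: x = 11, y = 0
step 2: x = 5, y = -7
step 3: x = 0, y = -14
step 4: x = -1, y = -10
step 5: x = 3, y = -18
step 6: x = 6, y = -17
step 7: x = 14, y = -25
step 8: x = 9, y = -20
step 9: x = 6, y = -15
step 10: x = -2, y = -13
The first disagreement with the trace is at step 9, where the value should be x = 6.

step 9, x = 6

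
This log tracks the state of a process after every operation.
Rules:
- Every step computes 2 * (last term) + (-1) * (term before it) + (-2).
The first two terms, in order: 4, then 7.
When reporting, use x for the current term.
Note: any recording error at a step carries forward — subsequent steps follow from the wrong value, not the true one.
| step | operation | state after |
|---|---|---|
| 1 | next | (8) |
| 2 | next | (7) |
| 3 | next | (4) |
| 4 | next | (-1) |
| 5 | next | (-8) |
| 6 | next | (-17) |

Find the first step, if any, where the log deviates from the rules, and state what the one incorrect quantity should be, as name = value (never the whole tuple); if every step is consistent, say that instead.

no error

1. x = 2*(7) + (-1)*(4) + (-2) = 8 (verified)
2. x = 2*(8) + (-1)*(7) + (-2) = 7 (consistent with the log)
3. x = 2*(7) + (-1)*(8) + (-2) = 4 (verified)
4. x = 2*(4) + (-1)*(7) + (-2) = -1 (no discrepancy)
5. x = 2*(-1) + (-1)*(4) + (-2) = -8 (agrees with the log)
6. x = 2*(-8) + (-1)*(-1) + (-2) = -17 (agrees with the log)
Each recorded entry agrees with the recomputation.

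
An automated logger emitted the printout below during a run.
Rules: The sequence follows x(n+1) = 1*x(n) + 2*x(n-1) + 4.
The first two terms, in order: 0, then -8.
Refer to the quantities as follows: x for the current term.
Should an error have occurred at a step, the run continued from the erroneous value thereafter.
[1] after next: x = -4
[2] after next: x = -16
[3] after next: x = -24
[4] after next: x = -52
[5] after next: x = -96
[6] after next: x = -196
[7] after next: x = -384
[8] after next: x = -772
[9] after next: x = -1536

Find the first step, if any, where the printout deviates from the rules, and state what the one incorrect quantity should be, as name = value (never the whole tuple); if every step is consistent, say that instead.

Recomputing the run from the initial state:
step 1: x = -4
step 2: x = -16
step 3: x = -20
step 4: x = -48
step 5: x = -84
step 6: x = -176
step 7: x = -340
step 8: x = -688
step 9: x = -1364
The first disagreement with the printout is at step 3, where the value should be x = -20.

step 3, x = -20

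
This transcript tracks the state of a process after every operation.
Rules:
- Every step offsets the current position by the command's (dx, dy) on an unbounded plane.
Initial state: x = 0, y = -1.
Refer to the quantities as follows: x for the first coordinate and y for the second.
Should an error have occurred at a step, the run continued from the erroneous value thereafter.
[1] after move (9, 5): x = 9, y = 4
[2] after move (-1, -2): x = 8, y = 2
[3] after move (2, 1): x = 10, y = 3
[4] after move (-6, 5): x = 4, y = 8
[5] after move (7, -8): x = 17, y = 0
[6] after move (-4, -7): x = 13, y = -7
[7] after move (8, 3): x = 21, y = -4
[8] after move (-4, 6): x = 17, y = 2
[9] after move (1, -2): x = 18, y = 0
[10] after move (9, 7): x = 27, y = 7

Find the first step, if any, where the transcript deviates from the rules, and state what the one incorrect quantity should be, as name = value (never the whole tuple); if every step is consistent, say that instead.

step 5, x = 11

Step 1: x = 0 + (9) = 9, y = -1 + (5) = 4 — consistent with the transcript.
Step 2: x = 9 + (-1) = 8, y = 4 + (-2) = 2 — exactly as logged.
Step 3: x = 8 + (2) = 10, y = 2 + (1) = 3 — matches.
Step 4: x = 10 + (-6) = 4, y = 3 + (5) = 8 — confirmed correct.
Step 5: x = 4 + (7) = 11, y = 8 + (-8) = 0 — the transcript has a different value.
Step 5 is the first one off; corrected, x = 11.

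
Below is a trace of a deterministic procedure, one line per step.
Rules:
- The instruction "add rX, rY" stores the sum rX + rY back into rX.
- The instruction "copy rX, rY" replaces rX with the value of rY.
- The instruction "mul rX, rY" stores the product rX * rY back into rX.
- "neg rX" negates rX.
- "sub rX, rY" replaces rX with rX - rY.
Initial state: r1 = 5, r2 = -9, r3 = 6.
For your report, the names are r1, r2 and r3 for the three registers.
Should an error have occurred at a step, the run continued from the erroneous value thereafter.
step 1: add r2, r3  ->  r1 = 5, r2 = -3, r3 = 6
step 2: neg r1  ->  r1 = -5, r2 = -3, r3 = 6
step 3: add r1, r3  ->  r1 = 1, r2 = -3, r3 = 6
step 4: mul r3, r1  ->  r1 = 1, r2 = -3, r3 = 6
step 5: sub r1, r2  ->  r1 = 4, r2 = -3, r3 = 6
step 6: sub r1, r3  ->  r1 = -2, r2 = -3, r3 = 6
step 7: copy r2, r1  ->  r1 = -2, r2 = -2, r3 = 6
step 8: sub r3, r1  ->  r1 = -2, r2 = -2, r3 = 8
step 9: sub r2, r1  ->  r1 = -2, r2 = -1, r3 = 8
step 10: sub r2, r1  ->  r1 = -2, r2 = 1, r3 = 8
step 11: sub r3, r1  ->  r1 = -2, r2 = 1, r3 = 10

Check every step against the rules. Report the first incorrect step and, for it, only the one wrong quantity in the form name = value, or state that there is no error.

Recomputing the run from the initial state:
step 1: r1 = 5, r2 = -3, r3 = 6
step 2: r1 = -5, r2 = -3, r3 = 6
step 3: r1 = 1, r2 = -3, r3 = 6
step 4: r1 = 1, r2 = -3, r3 = 6
step 5: r1 = 4, r2 = -3, r3 = 6
step 6: r1 = -2, r2 = -3, r3 = 6
step 7: r1 = -2, r2 = -2, r3 = 6
step 8: r1 = -2, r2 = -2, r3 = 8
step 9: r1 = -2, r2 = 0, r3 = 8
step 10: r1 = -2, r2 = 2, r3 = 8
step 11: r1 = -2, r2 = 2, r3 = 10
The first disagreement with the trace is at step 9, where the value should be r2 = 0.

step 9, r2 = 0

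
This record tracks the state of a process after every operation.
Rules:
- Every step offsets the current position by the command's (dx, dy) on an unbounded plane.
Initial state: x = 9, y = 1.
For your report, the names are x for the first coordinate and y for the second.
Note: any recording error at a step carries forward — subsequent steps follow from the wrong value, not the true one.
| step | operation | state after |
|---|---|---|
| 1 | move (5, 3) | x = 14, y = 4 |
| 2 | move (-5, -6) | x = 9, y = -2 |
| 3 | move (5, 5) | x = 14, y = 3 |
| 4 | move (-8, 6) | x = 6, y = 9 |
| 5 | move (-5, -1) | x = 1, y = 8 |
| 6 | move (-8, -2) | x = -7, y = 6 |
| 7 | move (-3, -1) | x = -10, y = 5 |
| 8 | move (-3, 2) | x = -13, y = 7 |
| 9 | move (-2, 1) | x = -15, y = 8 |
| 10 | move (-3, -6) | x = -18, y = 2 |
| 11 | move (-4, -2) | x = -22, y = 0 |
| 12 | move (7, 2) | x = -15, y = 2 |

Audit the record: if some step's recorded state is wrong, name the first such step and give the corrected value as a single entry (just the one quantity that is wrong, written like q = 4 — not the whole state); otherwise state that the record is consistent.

no error

step 1: x = 9 + (5) = 14, y = 1 + (3) = 4 -> verified
step 2: x = 14 + (-5) = 9, y = 4 + (-6) = -2 -> matches
step 3: x = 9 + (5) = 14, y = -2 + (5) = 3 -> exactly as logged
step 4: x = 14 + (-8) = 6, y = 3 + (6) = 9 -> verified
step 5: x = 6 + (-5) = 1, y = 9 + (-1) = 8 -> same as recorded
step 6: x = 1 + (-8) = -7, y = 8 + (-2) = 6 -> matches
step 7: x = -7 + (-3) = -10, y = 6 + (-1) = 5 -> exactly as logged
step 8: x = -10 + (-3) = -13, y = 5 + (2) = 7 -> verified
step 9: x = -13 + (-2) = -15, y = 7 + (1) = 8 -> same as recorded
step 10: x = -15 + (-3) = -18, y = 8 + (-6) = 2 -> in agreement
step 11: x = -18 + (-4) = -22, y = 2 + (-2) = 0 -> consistent with the record
step 12: x = -22 + (7) = -15, y = 0 + (2) = 2 -> matches
The recomputation confirms every line.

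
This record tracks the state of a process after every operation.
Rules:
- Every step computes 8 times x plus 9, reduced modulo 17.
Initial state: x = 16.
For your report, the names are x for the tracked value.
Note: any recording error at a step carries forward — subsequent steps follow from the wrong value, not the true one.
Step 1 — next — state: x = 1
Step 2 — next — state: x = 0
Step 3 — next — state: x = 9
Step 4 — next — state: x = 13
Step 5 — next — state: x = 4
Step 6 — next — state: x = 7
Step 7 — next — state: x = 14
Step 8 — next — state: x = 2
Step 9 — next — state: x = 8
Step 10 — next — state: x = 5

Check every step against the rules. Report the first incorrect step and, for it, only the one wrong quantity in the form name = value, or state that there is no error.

Recomputing the run from the initial state:
step 1: x = 1
step 2: x = 0
step 3: x = 9
step 4: x = 13
step 5: x = 11
step 6: x = 12
step 7: x = 3
step 8: x = 16
step 9: x = 1
step 10: x = 0
The first disagreement with the record is at step 5, where the value should be x = 11.

step 5, x = 11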